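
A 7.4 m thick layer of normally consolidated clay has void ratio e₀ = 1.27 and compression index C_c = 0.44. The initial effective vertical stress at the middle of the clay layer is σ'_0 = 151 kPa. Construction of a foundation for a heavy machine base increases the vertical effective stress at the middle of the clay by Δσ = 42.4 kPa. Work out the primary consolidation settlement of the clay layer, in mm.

S_c ≈ 154 mm

Final effective stress: σ'_f = σ'_0 + Δσ = 151 + 42.4 = 193.4 kPa.
Normally consolidated clay, so the full stress increment lies on the virgin compression line:
S_c = C_c·H/(1+e₀)·log₁₀(σ'_f/σ'_0) = 0.44×7.4/(1+1.27)×log₁₀(193.4/151)
    = 1.4344 × 0.10748 = 0.1542 m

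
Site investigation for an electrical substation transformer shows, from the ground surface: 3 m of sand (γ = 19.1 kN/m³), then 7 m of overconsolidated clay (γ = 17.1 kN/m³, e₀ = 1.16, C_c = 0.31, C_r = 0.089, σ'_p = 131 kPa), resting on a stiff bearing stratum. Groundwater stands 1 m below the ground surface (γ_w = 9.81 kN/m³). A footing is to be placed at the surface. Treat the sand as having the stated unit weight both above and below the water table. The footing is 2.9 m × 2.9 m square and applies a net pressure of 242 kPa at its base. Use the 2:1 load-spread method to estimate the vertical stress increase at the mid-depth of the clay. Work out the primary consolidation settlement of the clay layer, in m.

Mid-depth of clay below the ground surface: z = 3 + 7/2 = 6.5 m.
Total vertical stress at mid-clay: σ_v = 19.1×3 + 17.1×3.5 = 117.15 kPa.
Pore pressure: u = 9.81×(6.5 − 1) = 53.955 kPa.
Initial effective stress: σ'_0 = σ_v − u = 117.15 − 53.955 = 63.195 kPa.
Stress increase at mid-clay by the 2:1 spreading method:
Δσ = qBL/((B+z)(L+z)) = 242×2.9×2.9/((2.9+6.5)(2.9+6.5)) = 23.033 kPa
Final effective stress: σ'_f = 63.195 + 23.033 = 86.228 kPa.
σ'_f = 86.228 ≤ σ'_p = 131 kPa, so the clay remains overconsolidated and only the recompression index applies:
S_c = C_r·H/(1+e₀)·log₁₀(σ'_f/σ'_0) = 0.089×7/2.16×log₁₀(86.228/63.195)
    = 0.28842 × 0.13497 = 0.03893 m

S_c ≈ 0.0389 m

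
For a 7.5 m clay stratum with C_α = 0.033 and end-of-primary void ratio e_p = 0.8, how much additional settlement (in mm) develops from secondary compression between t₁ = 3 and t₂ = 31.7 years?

Secondary compression: S_s = C_α·H/(1+e_p)·log₁₀(t₂/t₁)
S_s = 0.033×7.5/(1+0.8)×log₁₀(31.7/3)
    = 0.1375 × 1.024 = 0.1408 m

S_s ≈ 141 mm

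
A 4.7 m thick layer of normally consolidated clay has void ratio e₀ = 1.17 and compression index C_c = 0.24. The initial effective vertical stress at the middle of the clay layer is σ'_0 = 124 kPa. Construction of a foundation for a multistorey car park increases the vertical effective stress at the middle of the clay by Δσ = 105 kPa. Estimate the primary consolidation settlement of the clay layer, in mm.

Final effective stress: σ'_f = σ'_0 + Δσ = 124 + 105 = 229 kPa.
Normally consolidated clay, so the full stress increment lies on the virgin compression line:
S_c = C_c·H/(1+e₀)·log₁₀(σ'_f/σ'_0) = 0.24×4.7/(1+1.17)×log₁₀(229/124)
    = 0.51982 × 0.26641 = 0.1385 m

S_c ≈ 138 mm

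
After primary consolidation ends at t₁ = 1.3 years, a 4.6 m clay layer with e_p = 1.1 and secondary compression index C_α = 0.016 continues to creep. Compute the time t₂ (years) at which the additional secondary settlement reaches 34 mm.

S_s = C_α·H/(1+e_p)·log₁₀(t₂/t₁) ⇒ log₁₀(t₂/t₁) = S_s·(1+e_p)/(C_α·H).
log₁₀(t₂/t₁) = 0.034 × (1+1.1) / (0.016×4.6) = 0.9701
t₂ = t₁ × 10^0.9701 = 1.3 × 9.335 = 12.14 years

t₂ ≈ 12.1 years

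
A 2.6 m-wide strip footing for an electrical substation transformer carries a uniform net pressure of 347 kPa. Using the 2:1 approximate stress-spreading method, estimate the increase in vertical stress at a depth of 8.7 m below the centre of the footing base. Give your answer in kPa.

By the 2:1 method the load spreads at 1 horizontal : 2 vertical, so at depth z the loaded area has grown by z in each plan dimension:
Δσ = qB/(B+z) = 347×2.6/(2.6+8.7) = 79.841 kPa

Δσ_z ≈ 79.8 kPa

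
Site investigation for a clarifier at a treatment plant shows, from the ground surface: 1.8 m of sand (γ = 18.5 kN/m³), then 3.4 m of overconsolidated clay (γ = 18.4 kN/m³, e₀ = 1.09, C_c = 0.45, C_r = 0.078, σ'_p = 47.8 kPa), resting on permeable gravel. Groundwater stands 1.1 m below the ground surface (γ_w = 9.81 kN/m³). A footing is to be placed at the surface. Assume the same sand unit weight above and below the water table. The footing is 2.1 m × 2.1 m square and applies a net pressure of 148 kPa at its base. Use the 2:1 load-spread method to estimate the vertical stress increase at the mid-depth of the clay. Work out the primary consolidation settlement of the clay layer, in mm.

S_c ≈ 90.3 mm

Mid-depth of clay below the ground surface: z = 1.8 + 3.4/2 = 3.5 m.
Total vertical stress at mid-clay: σ_v = 18.5×1.8 + 18.4×1.7 = 64.58 kPa.
Pore pressure: u = 9.81×(3.5 − 1.1) = 23.544 kPa.
Initial effective stress: σ'_0 = σ_v − u = 64.58 − 23.544 = 41.036 kPa.
Stress increase at mid-clay by the 2:1 spreading method:
Δσ = qBL/((B+z)(L+z)) = 148×2.1×2.1/((2.1+3.5)(2.1+3.5)) = 20.813 kPa
Final effective stress: σ'_f = 41.036 + 20.813 = 61.849 kPa.
σ'_f = 61.849 > σ'_p = 47.8 kPa, so the stress path crosses the preconsolidation pressure — recompression up to σ'_p, then virgin compression beyond:
S_c = H/(1+e₀)·[C_r·log₁₀(σ'_p/σ'_0) + C_c·log₁₀(σ'_f/σ'_p)]
    = 3.4/2.09 × [0.078×log₁₀(47.8/41.036) + 0.45×log₁₀(61.849/47.8)]
    = 1.6268 × [0.0051685 + 0.050357] = 0.09033 m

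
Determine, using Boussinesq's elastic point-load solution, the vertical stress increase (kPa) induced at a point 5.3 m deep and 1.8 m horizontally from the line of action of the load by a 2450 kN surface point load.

Δσ_z ≈ 31.7 kPa

Boussinesq vertical stress below a point load on an elastic half-space:
Δσ_z = 3P/(2πz²) · [1 + (r/z)²]^(−5/2)
r/z = 1.8/5.3 = 0.33962; [1+(r/z)²]^(−5/2) = 0.76116.
Δσ_z = 3×2450/(2π×5.3²) × 0.76116 = 41.644 × 0.76116 = 31.7 kPa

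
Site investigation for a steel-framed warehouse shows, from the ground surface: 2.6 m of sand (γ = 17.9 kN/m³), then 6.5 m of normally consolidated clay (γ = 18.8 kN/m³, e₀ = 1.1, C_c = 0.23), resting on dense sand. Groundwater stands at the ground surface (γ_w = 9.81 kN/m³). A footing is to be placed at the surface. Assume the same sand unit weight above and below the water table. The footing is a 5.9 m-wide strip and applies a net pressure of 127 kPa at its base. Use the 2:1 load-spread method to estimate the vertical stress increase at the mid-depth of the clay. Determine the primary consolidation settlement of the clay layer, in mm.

S_c ≈ 253 mm

Mid-depth of clay below the ground surface: z = 2.6 + 6.5/2 = 5.85 m.
Total vertical stress at mid-clay: σ_v = 17.9×2.6 + 18.8×3.25 = 107.64 kPa.
Pore pressure: u = 9.81×(5.85 − 0) = 57.389 kPa.
Initial effective stress: σ'_0 = σ_v − u = 107.64 − 57.389 = 50.251 kPa.
Stress increase at mid-clay by the 2:1 spreading method:
Δσ = qB/(B+z) = 127×5.9/(5.9+5.85) = 63.77 kPa
Final effective stress: σ'_f = σ'_0 + Δσ = 50.251 + 63.77 = 114.02 kPa.
Normally consolidated clay, so the full stress increment lies on the virgin compression line:
S_c = C_c·H/(1+e₀)·log₁₀(σ'_f/σ'_0) = 0.23×6.5/(1+1.1)×log₁₀(114.02/50.251)
    = 0.7119 × 0.35584 = 0.2533 m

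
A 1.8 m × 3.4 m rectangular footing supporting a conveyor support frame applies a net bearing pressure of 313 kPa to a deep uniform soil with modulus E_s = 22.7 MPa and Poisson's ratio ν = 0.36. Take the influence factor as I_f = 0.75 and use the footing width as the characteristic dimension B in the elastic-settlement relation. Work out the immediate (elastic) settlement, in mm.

Immediate (elastic) settlement: S_e = q·B·(1−ν²)/E_s · I_f.
E_s = 22.7 MPa = 22700 kPa.
S_e = 313 × 1.8 × (1 − 0.36²) / 22700 × 0.75
    = 313 × 1.8 × 0.8704 / 22700 × 0.75
    = 0.0162 m = 16.2 mm

S_e ≈ 16.2 mm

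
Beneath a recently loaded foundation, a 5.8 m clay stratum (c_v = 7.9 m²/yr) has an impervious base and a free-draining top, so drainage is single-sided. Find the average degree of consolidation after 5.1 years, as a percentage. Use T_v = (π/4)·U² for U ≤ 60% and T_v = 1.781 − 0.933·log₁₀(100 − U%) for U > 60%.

U ≈ 95.8 %

Drainage path length: H_d = H = 5.8 m (single drainage).
T_v = c_v·t/H_d² = 7.9×5.1/5.8² = 1.1977.
T_v = 1.1977 corresponds to the U > 60% branch:
U = 1 − 10^((1.781 − T_v)/0.933)/100 = 0.9578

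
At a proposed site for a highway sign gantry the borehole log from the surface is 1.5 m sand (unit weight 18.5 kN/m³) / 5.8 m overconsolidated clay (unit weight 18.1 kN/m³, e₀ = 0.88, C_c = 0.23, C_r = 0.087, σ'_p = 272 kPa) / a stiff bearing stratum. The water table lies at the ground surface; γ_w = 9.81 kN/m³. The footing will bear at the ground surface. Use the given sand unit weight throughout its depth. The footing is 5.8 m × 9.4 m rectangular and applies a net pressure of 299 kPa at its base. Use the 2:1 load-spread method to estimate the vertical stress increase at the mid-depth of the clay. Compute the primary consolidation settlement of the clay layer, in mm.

Mid-depth of clay below the ground surface: z = 1.5 + 5.8/2 = 4.4 m.
Total vertical stress at mid-clay: σ_v = 18.5×1.5 + 18.1×2.9 = 80.24 kPa.
Pore pressure: u = 9.81×(4.4 − 0) = 43.164 kPa.
Initial effective stress: σ'_0 = σ_v − u = 80.24 − 43.164 = 37.076 kPa.
Stress increase at mid-clay by the 2:1 spreading method:
Δσ = qBL/((B+z)(L+z)) = 299×5.8×9.4/((5.8+4.4)(9.4+4.4)) = 115.81 kPa
Final effective stress: σ'_f = 37.076 + 115.81 = 152.89 kPa.
σ'_f = 152.89 ≤ σ'_p = 272 kPa, so the clay remains overconsolidated and only the recompression index applies:
S_c = C_r·H/(1+e₀)·log₁₀(σ'_f/σ'_0) = 0.087×5.8/1.88×log₁₀(152.89/37.076)
    = 0.2684 × 0.61529 = 0.1651 m

S_c ≈ 165 mm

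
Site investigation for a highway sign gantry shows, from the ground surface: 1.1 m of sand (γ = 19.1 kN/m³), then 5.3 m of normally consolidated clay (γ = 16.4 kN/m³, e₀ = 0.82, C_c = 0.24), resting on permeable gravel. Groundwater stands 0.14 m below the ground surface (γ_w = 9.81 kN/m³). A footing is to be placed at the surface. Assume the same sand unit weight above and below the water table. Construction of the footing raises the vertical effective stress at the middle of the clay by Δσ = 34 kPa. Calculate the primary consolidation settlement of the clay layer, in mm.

Mid-depth of clay below the ground surface: z = 1.1 + 5.3/2 = 3.75 m.
Total vertical stress at mid-clay: σ_v = 19.1×1.1 + 16.4×2.65 = 64.47 kPa.
Pore pressure: u = 9.81×(3.75 − 0.14) = 35.414 kPa.
Initial effective stress: σ'_0 = σ_v − u = 64.47 − 35.414 = 29.056 kPa.
Final effective stress: σ'_f = σ'_0 + Δσ = 29.056 + 34 = 63.056 kPa.
Normally consolidated clay, so the full stress increment lies on the virgin compression line:
S_c = C_c·H/(1+e₀)·log₁₀(σ'_f/σ'_0) = 0.24×5.3/(1+0.82)×log₁₀(63.056/29.056)
    = 0.6989 × 0.33649 = 0.2352 m

S_c ≈ 235 mm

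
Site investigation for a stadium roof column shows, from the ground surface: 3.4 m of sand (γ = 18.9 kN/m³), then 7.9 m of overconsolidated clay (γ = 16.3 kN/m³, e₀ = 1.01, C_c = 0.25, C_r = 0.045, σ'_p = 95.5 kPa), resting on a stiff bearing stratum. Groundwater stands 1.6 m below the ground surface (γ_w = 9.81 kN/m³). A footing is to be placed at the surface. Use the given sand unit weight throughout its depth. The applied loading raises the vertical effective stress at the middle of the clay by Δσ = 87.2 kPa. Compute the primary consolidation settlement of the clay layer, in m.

Mid-depth of clay below the ground surface: z = 3.4 + 7.9/2 = 7.35 m.
Total vertical stress at mid-clay: σ_v = 18.9×3.4 + 16.3×3.95 = 128.64 kPa.
Pore pressure: u = 9.81×(7.35 − 1.6) = 56.408 kPa.
Initial effective stress: σ'_0 = σ_v − u = 128.64 − 56.408 = 72.232 kPa.
Final effective stress: σ'_f = 72.232 + 87.2 = 159.43 kPa.
σ'_f = 159.43 > σ'_p = 95.5 kPa, so the stress path crosses the preconsolidation pressure — recompression up to σ'_p, then virgin compression beyond:
S_c = H/(1+e₀)·[C_r·log₁₀(σ'_p/σ'_0) + C_c·log₁₀(σ'_f/σ'_p)]
    = 7.9/2.01 × [0.045×log₁₀(95.5/72.232) + 0.25×log₁₀(159.43/95.5)]
    = 3.9303 × [0.0054573 + 0.055642] = 0.2401 m

S_c ≈ 0.24 m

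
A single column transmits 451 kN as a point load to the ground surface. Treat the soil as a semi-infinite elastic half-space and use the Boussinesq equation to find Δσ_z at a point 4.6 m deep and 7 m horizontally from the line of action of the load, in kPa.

Δσ_z ≈ 0.508 kPa

Boussinesq vertical stress below a point load on an elastic half-space:
Δσ_z = 3P/(2πz²) · [1 + (r/z)²]^(−5/2)
r/z = 7/4.6 = 1.5217; [1+(r/z)²]^(−5/2) = 0.049953.
Δσ_z = 3×451/(2π×4.6²) × 0.049953 = 10.177 × 0.049953 = 0.5084 kPa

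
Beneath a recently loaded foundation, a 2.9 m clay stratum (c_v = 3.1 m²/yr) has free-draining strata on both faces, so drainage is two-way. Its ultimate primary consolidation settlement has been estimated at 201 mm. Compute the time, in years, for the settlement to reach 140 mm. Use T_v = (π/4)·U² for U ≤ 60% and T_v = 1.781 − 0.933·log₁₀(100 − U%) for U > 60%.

Drainage path length: H_d = H/2 = 1.45 m (double drainage).
U = S(t)/S_ult = 140/201 = 0.6965.
U > 60%: T_v = 1.781 − 0.933·log₁₀(100 − 69.652) = 0.39817.
t = T_v·H_d²/c_v = 0.39817×1.45²/3.1 = 0.27 years.

t ≈ 0.27 years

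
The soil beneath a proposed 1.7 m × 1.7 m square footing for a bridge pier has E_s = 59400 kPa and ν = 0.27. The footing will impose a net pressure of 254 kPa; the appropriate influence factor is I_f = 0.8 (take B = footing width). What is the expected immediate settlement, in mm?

S_e ≈ 5.39 mm

Immediate (elastic) settlement: S_e = q·B·(1−ν²)/E_s · I_f.
S_e = 254 × 1.7 × (1 − 0.27²) / 59400 × 0.8
    = 254 × 1.7 × 0.9271 / 59400 × 0.8
    = 0.005392 m = 5.392 mm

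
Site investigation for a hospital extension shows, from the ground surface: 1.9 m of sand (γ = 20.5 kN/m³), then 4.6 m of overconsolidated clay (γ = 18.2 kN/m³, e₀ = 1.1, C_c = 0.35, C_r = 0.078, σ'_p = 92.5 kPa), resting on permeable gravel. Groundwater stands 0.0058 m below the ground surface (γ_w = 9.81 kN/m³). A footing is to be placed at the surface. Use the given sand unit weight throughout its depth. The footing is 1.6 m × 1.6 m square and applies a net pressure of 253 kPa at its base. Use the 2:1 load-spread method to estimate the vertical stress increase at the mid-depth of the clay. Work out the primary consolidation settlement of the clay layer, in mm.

S_c ≈ 29.4 mm

Mid-depth of clay below the ground surface: z = 1.9 + 4.6/2 = 4.2 m.
Total vertical stress at mid-clay: σ_v = 20.5×1.9 + 18.2×2.3 = 80.81 kPa.
Pore pressure: u = 9.81×(4.2 − 0.0058) = 41.143 kPa.
Initial effective stress: σ'_0 = σ_v − u = 80.81 − 41.143 = 39.667 kPa.
Stress increase at mid-clay by the 2:1 spreading method:
Δσ = qBL/((B+z)(L+z)) = 253×1.6×1.6/((1.6+4.2)(1.6+4.2)) = 19.253 kPa
Final effective stress: σ'_f = 39.667 + 19.253 = 58.92 kPa.
σ'_f = 58.92 ≤ σ'_p = 92.5 kPa, so the clay remains overconsolidated and only the recompression index applies:
S_c = C_r·H/(1+e₀)·log₁₀(σ'_f/σ'_0) = 0.078×4.6/2.1×log₁₀(58.92/39.667)
    = 0.17086 × 0.17183 = 0.02936 m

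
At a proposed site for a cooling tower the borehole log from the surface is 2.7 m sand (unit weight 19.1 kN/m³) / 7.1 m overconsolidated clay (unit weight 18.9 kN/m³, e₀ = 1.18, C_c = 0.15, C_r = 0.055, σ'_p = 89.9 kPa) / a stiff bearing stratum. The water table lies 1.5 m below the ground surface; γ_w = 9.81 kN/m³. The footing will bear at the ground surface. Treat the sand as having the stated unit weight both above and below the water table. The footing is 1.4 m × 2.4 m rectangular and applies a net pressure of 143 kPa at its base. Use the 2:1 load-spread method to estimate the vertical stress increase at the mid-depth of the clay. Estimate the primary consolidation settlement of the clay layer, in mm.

S_c ≈ 7.47 mm

Mid-depth of clay below the ground surface: z = 2.7 + 7.1/2 = 6.25 m.
Total vertical stress at mid-clay: σ_v = 19.1×2.7 + 18.9×3.55 = 118.66 kPa.
Pore pressure: u = 9.81×(6.25 − 1.5) = 46.598 kPa.
Initial effective stress: σ'_0 = σ_v − u = 118.66 − 46.598 = 72.062 kPa.
Stress increase at mid-clay by the 2:1 spreading method:
Δσ = qBL/((B+z)(L+z)) = 143×1.4×2.4/((1.4+6.25)(2.4+6.25)) = 7.261 kPa
Final effective stress: σ'_f = 72.062 + 7.261 = 79.323 kPa.
σ'_f = 79.323 ≤ σ'_p = 89.9 kPa, so the clay remains overconsolidated and only the recompression index applies:
S_c = C_r·H/(1+e₀)·log₁₀(σ'_f/σ'_0) = 0.055×7.1/2.18×log₁₀(79.323/72.062)
    = 0.17913 × 0.041693 = 0.007468 m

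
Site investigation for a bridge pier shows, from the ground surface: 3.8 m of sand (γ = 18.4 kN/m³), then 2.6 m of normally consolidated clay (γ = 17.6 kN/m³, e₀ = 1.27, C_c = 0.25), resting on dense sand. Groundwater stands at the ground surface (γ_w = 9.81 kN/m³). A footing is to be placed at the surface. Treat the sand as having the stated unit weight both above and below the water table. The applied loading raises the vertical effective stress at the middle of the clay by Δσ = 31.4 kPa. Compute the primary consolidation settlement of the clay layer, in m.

S_c ≈ 0.0685 m

Mid-depth of clay below the ground surface: z = 3.8 + 2.6/2 = 5.1 m.
Total vertical stress at mid-clay: σ_v = 18.4×3.8 + 17.6×1.3 = 92.8 kPa.
Pore pressure: u = 9.81×(5.1 − 0) = 50.031 kPa.
Initial effective stress: σ'_0 = σ_v − u = 92.8 − 50.031 = 42.769 kPa.
Final effective stress: σ'_f = σ'_0 + Δσ = 42.769 + 31.4 = 74.169 kPa.
Normally consolidated clay, so the full stress increment lies on the virgin compression line:
S_c = C_c·H/(1+e₀)·log₁₀(σ'_f/σ'_0) = 0.25×2.6/(1+1.27)×log₁₀(74.169/42.769)
    = 0.28634 × 0.23909 = 0.06846 m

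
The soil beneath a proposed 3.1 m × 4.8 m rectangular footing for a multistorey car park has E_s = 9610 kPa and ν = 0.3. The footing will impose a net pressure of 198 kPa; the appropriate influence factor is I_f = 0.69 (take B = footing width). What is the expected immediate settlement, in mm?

S_e ≈ 40.1 mm

Immediate (elastic) settlement: S_e = q·B·(1−ν²)/E_s · I_f.
S_e = 198 × 3.1 × (1 − 0.3²) / 9610 × 0.69
    = 198 × 3.1 × 0.91 / 9610 × 0.69
    = 0.0401 m = 40.1 mm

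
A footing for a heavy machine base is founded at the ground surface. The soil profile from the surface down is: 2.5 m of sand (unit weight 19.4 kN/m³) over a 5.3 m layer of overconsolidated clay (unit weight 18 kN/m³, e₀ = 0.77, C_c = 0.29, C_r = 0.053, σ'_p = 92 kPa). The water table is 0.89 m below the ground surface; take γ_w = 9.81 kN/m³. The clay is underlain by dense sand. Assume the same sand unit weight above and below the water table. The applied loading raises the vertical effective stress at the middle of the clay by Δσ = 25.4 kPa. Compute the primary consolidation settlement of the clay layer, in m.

S_c ≈ 0.0264 m

Mid-depth of clay below the ground surface: z = 2.5 + 5.3/2 = 5.15 m.
Total vertical stress at mid-clay: σ_v = 19.4×2.5 + 18×2.65 = 96.2 kPa.
Pore pressure: u = 9.81×(5.15 − 0.89) = 41.791 kPa.
Initial effective stress: σ'_0 = σ_v − u = 96.2 − 41.791 = 54.409 kPa.
Final effective stress: σ'_f = 54.409 + 25.4 = 79.809 kPa.
σ'_f = 79.809 ≤ σ'_p = 92 kPa, so the clay remains overconsolidated and only the recompression index applies:
S_c = C_r·H/(1+e₀)·log₁₀(σ'_f/σ'_0) = 0.053×5.3/1.77×log₁₀(79.809/54.409)
    = 0.1587 × 0.16638 = 0.02641 m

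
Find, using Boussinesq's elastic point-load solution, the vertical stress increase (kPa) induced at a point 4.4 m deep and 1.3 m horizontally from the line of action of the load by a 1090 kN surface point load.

Boussinesq vertical stress below a point load on an elastic half-space:
Δσ_z = 3P/(2πz²) · [1 + (r/z)²]^(−5/2)
r/z = 1.3/4.4 = 0.29545; [1+(r/z)²]^(−5/2) = 0.81121.
Δσ_z = 3×1090/(2π×4.4²) × 0.81121 = 26.882 × 0.81121 = 21.81 kPa

Δσ_z ≈ 21.8 kPa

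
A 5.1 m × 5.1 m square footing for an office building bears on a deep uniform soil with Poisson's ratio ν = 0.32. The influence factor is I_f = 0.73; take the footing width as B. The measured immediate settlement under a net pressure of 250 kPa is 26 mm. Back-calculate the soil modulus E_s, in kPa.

E_s ≈ 32100 kPa

S_e = q·B·(1−ν²)/E_s · I_f  ⇒  E_s = q·B·(1−ν²)·I_f / S_e.
E_s = 250 × 5.1 × 0.8976 × 0.73 / 0.026 = 32130 kPa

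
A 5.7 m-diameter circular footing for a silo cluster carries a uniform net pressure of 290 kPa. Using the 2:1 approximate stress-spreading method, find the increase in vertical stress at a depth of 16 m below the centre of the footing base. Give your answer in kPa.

Δσ_z ≈ 20 kPa

By the 2:1 method the load spreads at 1 horizontal : 2 vertical, so at depth z the loaded area has grown by z in each plan dimension:
Δσ ≈ qD²/(D+z)² = 290×5.7²/(5.7+16)² = 20.009 kPa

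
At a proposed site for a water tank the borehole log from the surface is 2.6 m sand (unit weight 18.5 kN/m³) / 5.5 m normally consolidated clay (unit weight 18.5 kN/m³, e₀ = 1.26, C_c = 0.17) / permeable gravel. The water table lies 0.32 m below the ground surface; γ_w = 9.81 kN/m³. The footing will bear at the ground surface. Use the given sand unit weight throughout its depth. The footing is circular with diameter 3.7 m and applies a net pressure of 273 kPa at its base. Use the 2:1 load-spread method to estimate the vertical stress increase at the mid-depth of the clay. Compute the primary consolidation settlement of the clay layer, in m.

S_c ≈ 0.117 m

Mid-depth of clay below the ground surface: z = 2.6 + 5.5/2 = 5.35 m.
Total vertical stress at mid-clay: σ_v = 18.5×2.6 + 18.5×2.75 = 98.975 kPa.
Pore pressure: u = 9.81×(5.35 − 0.32) = 49.344 kPa.
Initial effective stress: σ'_0 = σ_v − u = 98.975 − 49.344 = 49.631 kPa.
Stress increase at mid-clay by the 2:1 spreading method:
Δσ ≈ qD²/(D+z)² = 273×3.7²/(3.7+5.35)² = 45.632 kPa
Final effective stress: σ'_f = σ'_0 + Δσ = 49.631 + 45.632 = 95.263 kPa.
Normally consolidated clay, so the full stress increment lies on the virgin compression line:
S_c = C_c·H/(1+e₀)·log₁₀(σ'_f/σ'_0) = 0.17×5.5/(1+1.26)×log₁₀(95.263/49.631)
    = 0.41372 × 0.28317 = 0.1172 m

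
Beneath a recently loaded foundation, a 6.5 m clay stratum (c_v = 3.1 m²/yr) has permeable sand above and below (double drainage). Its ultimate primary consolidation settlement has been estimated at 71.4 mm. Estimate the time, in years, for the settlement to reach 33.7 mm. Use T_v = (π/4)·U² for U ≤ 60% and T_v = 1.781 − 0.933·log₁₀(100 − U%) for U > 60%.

t ≈ 0.596 years

Drainage path length: H_d = H/2 = 3.25 m (double drainage).
U = S(t)/S_ult = 33.7/71.4 = 0.472.
U ≤ 60%: T_v = (π/4)·U² = (π/4)×0.47199² = 0.17497.
t = T_v·H_d²/c_v = 0.17497×3.25²/3.1 = 0.5962 years.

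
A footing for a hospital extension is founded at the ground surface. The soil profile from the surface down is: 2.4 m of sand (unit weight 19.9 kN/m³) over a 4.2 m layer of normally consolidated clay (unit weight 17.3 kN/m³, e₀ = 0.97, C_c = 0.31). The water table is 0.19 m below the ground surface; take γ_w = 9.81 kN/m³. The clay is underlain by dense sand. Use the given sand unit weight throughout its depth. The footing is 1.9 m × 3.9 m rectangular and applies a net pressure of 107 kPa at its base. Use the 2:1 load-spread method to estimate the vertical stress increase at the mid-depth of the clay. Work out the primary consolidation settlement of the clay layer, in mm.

S_c ≈ 86.7 mm

Mid-depth of clay below the ground surface: z = 2.4 + 4.2/2 = 4.5 m.
Total vertical stress at mid-clay: σ_v = 19.9×2.4 + 17.3×2.1 = 84.09 kPa.
Pore pressure: u = 9.81×(4.5 − 0.19) = 42.281 kPa.
Initial effective stress: σ'_0 = σ_v − u = 84.09 − 42.281 = 41.809 kPa.
Stress increase at mid-clay by the 2:1 spreading method:
Δσ = qBL/((B+z)(L+z)) = 107×1.9×3.9/((1.9+4.5)(3.9+4.5)) = 14.748 kPa
Final effective stress: σ'_f = σ'_0 + Δσ = 41.809 + 14.748 = 56.557 kPa.
Normally consolidated clay, so the full stress increment lies on the virgin compression line:
S_c = C_c·H/(1+e₀)·log₁₀(σ'_f/σ'_0) = 0.31×4.2/(1+0.97)×log₁₀(56.557/41.809)
    = 0.66091 × 0.13122 = 0.08672 m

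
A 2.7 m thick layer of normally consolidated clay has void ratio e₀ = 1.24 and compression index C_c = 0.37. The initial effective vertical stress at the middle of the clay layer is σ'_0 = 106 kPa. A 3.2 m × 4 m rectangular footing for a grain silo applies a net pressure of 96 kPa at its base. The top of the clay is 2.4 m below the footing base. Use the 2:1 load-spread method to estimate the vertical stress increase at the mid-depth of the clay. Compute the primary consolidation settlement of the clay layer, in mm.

Mid-depth of clay below the footing base: z = 2.4 + 2.7/2 = 3.75 m.
Stress increase at mid-clay by the 2:1 spreading method:
Δσ = qBL/((B+z)(L+z)) = 96×3.2×4/((3.2+3.75)(4+3.75)) = 22.814 kPa
Final effective stress: σ'_f = σ'_0 + Δσ = 106 + 22.814 = 128.81 kPa.
Normally consolidated clay, so the full stress increment lies on the virgin compression line:
S_c = C_c·H/(1+e₀)·log₁₀(σ'_f/σ'_0) = 0.37×2.7/(1+1.24)×log₁₀(128.81/106)
    = 0.44598 × 0.084644 = 0.03775 m

S_c ≈ 37.7 mm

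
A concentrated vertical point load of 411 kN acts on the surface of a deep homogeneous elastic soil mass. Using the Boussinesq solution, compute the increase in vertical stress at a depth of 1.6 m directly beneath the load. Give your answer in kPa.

Boussinesq vertical stress below a point load on an elastic half-space:
Δσ_z = 3P/(2πz²) · [1 + (r/z)²]^(−5/2)
r/z = 0/1.6 = 0; [1+(r/z)²]^(−5/2) = 1.
Δσ_z = 3×411/(2π×1.6²) × 1 = 76.655 × 1 = 76.66 kPa

Δσ_z ≈ 76.7 kPa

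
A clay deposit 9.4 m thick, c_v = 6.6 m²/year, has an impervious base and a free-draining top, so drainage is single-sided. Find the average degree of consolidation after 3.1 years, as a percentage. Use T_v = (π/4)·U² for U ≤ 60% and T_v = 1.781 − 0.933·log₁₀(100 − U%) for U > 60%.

U ≈ 54.3 %

Drainage path length: H_d = H = 9.4 m (single drainage).
T_v = c_v·t/H_d² = 6.6×3.1/9.4² = 0.23155.
T_v = 0.23155 corresponds to the U ≤ 60% branch:
U = √(4T_v/π) = 0.543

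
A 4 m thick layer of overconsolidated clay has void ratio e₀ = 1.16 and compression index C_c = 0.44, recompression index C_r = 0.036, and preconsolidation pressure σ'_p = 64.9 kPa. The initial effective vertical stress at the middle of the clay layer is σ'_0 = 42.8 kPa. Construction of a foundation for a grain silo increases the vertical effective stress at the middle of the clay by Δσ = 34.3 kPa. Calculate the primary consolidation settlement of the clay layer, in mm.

S_c ≈ 73 mm

Final effective stress: σ'_f = 42.8 + 34.3 = 77.1 kPa.
σ'_f = 77.1 > σ'_p = 64.9 kPa, so the stress path crosses the preconsolidation pressure — recompression up to σ'_p, then virgin compression beyond:
S_c = H/(1+e₀)·[C_r·log₁₀(σ'_p/σ'_0) + C_c·log₁₀(σ'_f/σ'_p)]
    = 4/2.16 × [0.036×log₁₀(64.9/42.8) + 0.44×log₁₀(77.1/64.9)]
    = 1.8519 × [0.0065088 + 0.032916] = 0.07301 m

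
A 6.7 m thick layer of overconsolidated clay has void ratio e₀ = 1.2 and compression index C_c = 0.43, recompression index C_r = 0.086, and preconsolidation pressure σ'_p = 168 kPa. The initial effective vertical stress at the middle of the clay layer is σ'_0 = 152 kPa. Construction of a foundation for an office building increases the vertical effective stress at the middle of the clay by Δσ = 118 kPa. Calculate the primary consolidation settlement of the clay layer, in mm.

Final effective stress: σ'_f = 152 + 118 = 270 kPa.
σ'_f = 270 > σ'_p = 168 kPa, so the stress path crosses the preconsolidation pressure — recompression up to σ'_p, then virgin compression beyond:
S_c = H/(1+e₀)·[C_r·log₁₀(σ'_p/σ'_0) + C_c·log₁₀(σ'_f/σ'_p)]
    = 6.7/2.2 × [0.086×log₁₀(168/152) + 0.43×log₁₀(270/168)]
    = 3.0455 × [0.003738 + 0.088603] = 0.2812 m

S_c ≈ 281 mm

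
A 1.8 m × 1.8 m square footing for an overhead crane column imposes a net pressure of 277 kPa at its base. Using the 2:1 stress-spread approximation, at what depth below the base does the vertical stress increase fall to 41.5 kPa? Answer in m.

z ≈ 2.85 m

2:1 spreading — at depth z the loaded area has grown by z in each plan dimension:
qB²/(B+z)² = Δσ_z ⇒ z = B(√(q/Δσ_z) − 1) = 1.8×(√(277/41.5) − 1) = 2.85 m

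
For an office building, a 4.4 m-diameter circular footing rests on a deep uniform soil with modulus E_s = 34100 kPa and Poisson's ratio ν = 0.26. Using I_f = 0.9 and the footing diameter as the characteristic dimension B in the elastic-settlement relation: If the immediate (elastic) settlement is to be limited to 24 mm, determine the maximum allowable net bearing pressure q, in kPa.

S_e = q·B·(1−ν²)/E_s · I_f  ⇒  q = S_e·E_s / (B·(1−ν²)·I_f).
q = 0.024 × 34100 / (4.4 × 0.9324 × 0.9) = 221.7 kPa

q ≈ 222 kPa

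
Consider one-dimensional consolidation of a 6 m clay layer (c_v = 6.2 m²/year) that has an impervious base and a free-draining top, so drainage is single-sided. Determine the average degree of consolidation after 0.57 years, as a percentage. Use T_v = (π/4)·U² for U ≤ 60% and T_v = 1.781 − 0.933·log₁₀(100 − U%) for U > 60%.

U ≈ 35.4 %

Drainage path length: H_d = H = 6 m (single drainage).
T_v = c_v·t/H_d² = 6.2×0.57/6² = 0.098167.
T_v = 0.098167 corresponds to the U ≤ 60% branch:
U = √(4T_v/π) = 0.3535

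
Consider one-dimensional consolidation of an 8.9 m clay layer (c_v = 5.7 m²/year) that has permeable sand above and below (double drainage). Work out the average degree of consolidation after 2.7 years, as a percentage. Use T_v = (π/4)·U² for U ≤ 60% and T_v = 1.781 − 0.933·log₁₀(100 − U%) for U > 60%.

Drainage path length: H_d = H/2 = 4.45 m (double drainage).
T_v = c_v·t/H_d² = 5.7×2.7/4.45² = 0.77717.
T_v = 0.77717 corresponds to the U > 60% branch:
U = 1 − 10^((1.781 − T_v)/0.933)/100 = 0.8809

U ≈ 88.1 %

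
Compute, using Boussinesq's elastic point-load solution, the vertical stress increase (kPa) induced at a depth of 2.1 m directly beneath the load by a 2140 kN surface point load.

Boussinesq vertical stress below a point load on an elastic half-space:
Δσ_z = 3P/(2πz²) · [1 + (r/z)²]^(−5/2)
r/z = 0/2.1 = 0; [1+(r/z)²]^(−5/2) = 1.
Δσ_z = 3×2140/(2π×2.1²) × 1 = 231.69 × 1 = 231.7 kPa

Δσ_z ≈ 232 kPa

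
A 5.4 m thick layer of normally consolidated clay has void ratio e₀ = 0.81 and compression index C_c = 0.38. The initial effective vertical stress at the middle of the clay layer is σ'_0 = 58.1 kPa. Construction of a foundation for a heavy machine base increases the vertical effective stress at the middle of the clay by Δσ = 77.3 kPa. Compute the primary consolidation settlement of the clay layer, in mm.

S_c ≈ 417 mm

Final effective stress: σ'_f = σ'_0 + Δσ = 58.1 + 77.3 = 135.4 kPa.
Normally consolidated clay, so the full stress increment lies on the virgin compression line:
S_c = C_c·H/(1+e₀)·log₁₀(σ'_f/σ'_0) = 0.38×5.4/(1+0.81)×log₁₀(135.4/58.1)
    = 1.1337 × 0.36744 = 0.4166 m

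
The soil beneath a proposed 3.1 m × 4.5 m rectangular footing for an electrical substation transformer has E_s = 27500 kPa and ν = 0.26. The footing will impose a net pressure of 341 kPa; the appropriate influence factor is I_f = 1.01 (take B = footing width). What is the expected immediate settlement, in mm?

Immediate (elastic) settlement: S_e = q·B·(1−ν²)/E_s · I_f.
S_e = 341 × 3.1 × (1 − 0.26²) / 27500 × 1.01
    = 341 × 3.1 × 0.9324 / 27500 × 1.01
    = 0.0362 m = 36.2 mm

S_e ≈ 36.2 mm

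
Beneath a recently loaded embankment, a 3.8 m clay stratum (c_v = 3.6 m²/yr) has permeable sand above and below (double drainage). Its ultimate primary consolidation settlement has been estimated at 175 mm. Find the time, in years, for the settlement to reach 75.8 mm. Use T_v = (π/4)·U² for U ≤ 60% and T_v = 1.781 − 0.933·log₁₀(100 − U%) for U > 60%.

t ≈ 0.148 years

Drainage path length: H_d = H/2 = 1.9 m (double drainage).
U = S(t)/S_ult = 75.8/175 = 0.4331.
U ≤ 60%: T_v = (π/4)·U² = (π/4)×0.43314² = 0.14735.
t = T_v·H_d²/c_v = 0.14735×1.9²/3.6 = 0.1478 years.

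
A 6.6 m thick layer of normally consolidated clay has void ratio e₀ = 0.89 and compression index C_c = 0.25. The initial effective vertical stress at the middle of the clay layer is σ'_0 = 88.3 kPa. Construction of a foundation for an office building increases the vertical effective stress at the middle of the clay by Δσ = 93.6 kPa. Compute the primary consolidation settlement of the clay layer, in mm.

Final effective stress: σ'_f = σ'_0 + Δσ = 88.3 + 93.6 = 181.9 kPa.
Normally consolidated clay, so the full stress increment lies on the virgin compression line:
S_c = C_c·H/(1+e₀)·log₁₀(σ'_f/σ'_0) = 0.25×6.6/(1+0.89)×log₁₀(181.9/88.3)
    = 0.87302 × 0.31387 = 0.274 m

S_c ≈ 274 mm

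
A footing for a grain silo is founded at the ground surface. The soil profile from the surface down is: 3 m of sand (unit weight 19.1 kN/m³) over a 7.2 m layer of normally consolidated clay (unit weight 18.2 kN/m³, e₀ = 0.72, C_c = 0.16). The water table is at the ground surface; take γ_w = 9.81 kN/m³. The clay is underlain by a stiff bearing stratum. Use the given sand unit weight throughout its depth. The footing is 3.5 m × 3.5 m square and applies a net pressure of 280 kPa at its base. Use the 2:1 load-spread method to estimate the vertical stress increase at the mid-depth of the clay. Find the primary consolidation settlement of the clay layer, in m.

Mid-depth of clay below the ground surface: z = 3 + 7.2/2 = 6.6 m.
Total vertical stress at mid-clay: σ_v = 19.1×3 + 18.2×3.6 = 122.82 kPa.
Pore pressure: u = 9.81×(6.6 − 0) = 64.746 kPa.
Initial effective stress: σ'_0 = σ_v − u = 122.82 − 64.746 = 58.074 kPa.
Stress increase at mid-clay by the 2:1 spreading method:
Δσ = qBL/((B+z)(L+z)) = 280×3.5×3.5/((3.5+6.6)(3.5+6.6)) = 33.624 kPa
Final effective stress: σ'_f = σ'_0 + Δσ = 58.074 + 33.624 = 91.698 kPa.
Normally consolidated clay, so the full stress increment lies on the virgin compression line:
S_c = C_c·H/(1+e₀)·log₁₀(σ'_f/σ'_0) = 0.16×7.2/(1+0.72)×log₁₀(91.698/58.074)
    = 0.66977 × 0.19838 = 0.1329 m

S_c ≈ 0.133 m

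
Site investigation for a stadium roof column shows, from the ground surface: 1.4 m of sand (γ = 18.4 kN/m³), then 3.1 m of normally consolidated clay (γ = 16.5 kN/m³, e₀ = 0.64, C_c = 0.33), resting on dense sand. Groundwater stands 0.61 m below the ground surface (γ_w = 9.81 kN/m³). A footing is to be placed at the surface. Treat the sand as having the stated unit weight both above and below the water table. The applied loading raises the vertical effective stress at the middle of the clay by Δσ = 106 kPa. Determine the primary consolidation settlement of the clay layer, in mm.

Mid-depth of clay below the ground surface: z = 1.4 + 3.1/2 = 2.95 m.
Total vertical stress at mid-clay: σ_v = 18.4×1.4 + 16.5×1.55 = 51.335 kPa.
Pore pressure: u = 9.81×(2.95 − 0.61) = 22.955 kPa.
Initial effective stress: σ'_0 = σ_v − u = 51.335 − 22.955 = 28.38 kPa.
Final effective stress: σ'_f = σ'_0 + Δσ = 28.38 + 106 = 134.38 kPa.
Normally consolidated clay, so the full stress increment lies on the virgin compression line:
S_c = C_c·H/(1+e₀)·log₁₀(σ'_f/σ'_0) = 0.33×3.1/(1+0.64)×log₁₀(134.38/28.38)
    = 0.62378 × 0.67532 = 0.4213 m

S_c ≈ 421 mm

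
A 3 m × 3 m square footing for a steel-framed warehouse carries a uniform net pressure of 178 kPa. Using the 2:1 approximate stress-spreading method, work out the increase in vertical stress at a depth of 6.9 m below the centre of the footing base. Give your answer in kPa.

By the 2:1 method the load spreads at 1 horizontal : 2 vertical, so at depth z the loaded area has grown by z in each plan dimension:
Δσ = qBL/((B+z)(L+z)) = 178×3×3/((3+6.9)(3+6.9)) = 16.345 kPa

Δσ_z ≈ 16.3 kPa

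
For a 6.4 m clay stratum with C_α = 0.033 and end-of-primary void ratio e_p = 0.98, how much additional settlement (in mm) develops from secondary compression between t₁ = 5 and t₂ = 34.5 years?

S_s ≈ 89.5 mm

Secondary compression: S_s = C_α·H/(1+e_p)·log₁₀(t₂/t₁)
S_s = 0.033×6.4/(1+0.98)×log₁₀(34.5/5)
    = 0.1067 × 0.8388 = 0.08948 m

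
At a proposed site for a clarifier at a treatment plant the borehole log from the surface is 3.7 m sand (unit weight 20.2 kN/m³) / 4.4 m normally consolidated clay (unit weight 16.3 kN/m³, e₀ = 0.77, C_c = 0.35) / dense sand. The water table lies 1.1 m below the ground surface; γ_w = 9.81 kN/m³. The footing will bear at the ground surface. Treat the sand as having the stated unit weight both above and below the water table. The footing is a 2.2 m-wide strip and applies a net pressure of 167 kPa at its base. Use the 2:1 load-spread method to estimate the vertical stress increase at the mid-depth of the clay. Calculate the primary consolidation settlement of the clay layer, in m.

S_c ≈ 0.204 m

Mid-depth of clay below the ground surface: z = 3.7 + 4.4/2 = 5.9 m.
Total vertical stress at mid-clay: σ_v = 20.2×3.7 + 16.3×2.2 = 110.6 kPa.
Pore pressure: u = 9.81×(5.9 − 1.1) = 47.088 kPa.
Initial effective stress: σ'_0 = σ_v − u = 110.6 − 47.088 = 63.512 kPa.
Stress increase at mid-clay by the 2:1 spreading method:
Δσ = qB/(B+z) = 167×2.2/(2.2+5.9) = 45.358 kPa
Final effective stress: σ'_f = σ'_0 + Δσ = 63.512 + 45.358 = 108.87 kPa.
Normally consolidated clay, so the full stress increment lies on the virgin compression line:
S_c = C_c·H/(1+e₀)·log₁₀(σ'_f/σ'_0) = 0.35×4.4/(1+0.77)×log₁₀(108.87/63.512)
    = 0.87006 × 0.23405 = 0.2036 m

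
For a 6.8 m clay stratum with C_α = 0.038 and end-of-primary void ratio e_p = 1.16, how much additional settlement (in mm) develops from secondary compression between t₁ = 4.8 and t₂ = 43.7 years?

Secondary compression: S_s = C_α·H/(1+e_p)·log₁₀(t₂/t₁)
S_s = 0.038×6.8/(1+1.16)×log₁₀(43.7/4.8)
    = 0.1196 × 0.9592 = 0.1148 m

S_s ≈ 115 mm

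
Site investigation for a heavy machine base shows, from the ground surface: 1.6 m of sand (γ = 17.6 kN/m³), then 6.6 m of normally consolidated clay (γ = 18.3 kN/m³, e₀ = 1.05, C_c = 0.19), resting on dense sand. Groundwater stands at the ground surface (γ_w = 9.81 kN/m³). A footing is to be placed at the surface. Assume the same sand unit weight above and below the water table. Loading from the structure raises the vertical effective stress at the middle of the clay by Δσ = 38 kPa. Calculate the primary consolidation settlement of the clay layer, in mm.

Mid-depth of clay below the ground surface: z = 1.6 + 6.6/2 = 4.9 m.
Total vertical stress at mid-clay: σ_v = 17.6×1.6 + 18.3×3.3 = 88.55 kPa.
Pore pressure: u = 9.81×(4.9 − 0) = 48.069 kPa.
Initial effective stress: σ'_0 = σ_v − u = 88.55 − 48.069 = 40.481 kPa.
Final effective stress: σ'_f = σ'_0 + Δσ = 40.481 + 38 = 78.481 kPa.
Normally consolidated clay, so the full stress increment lies on the virgin compression line:
S_c = C_c·H/(1+e₀)·log₁₀(σ'_f/σ'_0) = 0.19×6.6/(1+1.05)×log₁₀(78.481/40.481)
    = 0.61171 × 0.28751 = 0.1759 m

S_c ≈ 176 mm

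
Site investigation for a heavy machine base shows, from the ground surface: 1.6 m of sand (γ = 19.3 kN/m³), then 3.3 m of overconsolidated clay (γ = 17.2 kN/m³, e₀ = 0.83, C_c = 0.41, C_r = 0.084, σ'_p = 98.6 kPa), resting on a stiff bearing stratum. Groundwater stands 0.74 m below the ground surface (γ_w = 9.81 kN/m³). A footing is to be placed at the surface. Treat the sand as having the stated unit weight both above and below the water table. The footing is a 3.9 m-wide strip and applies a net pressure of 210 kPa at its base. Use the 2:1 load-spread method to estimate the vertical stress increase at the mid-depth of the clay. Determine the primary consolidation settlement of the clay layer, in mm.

Mid-depth of clay below the ground surface: z = 1.6 + 3.3/2 = 3.25 m.
Total vertical stress at mid-clay: σ_v = 19.3×1.6 + 17.2×1.65 = 59.26 kPa.
Pore pressure: u = 9.81×(3.25 − 0.74) = 24.623 kPa.
Initial effective stress: σ'_0 = σ_v − u = 59.26 − 24.623 = 34.637 kPa.
Stress increase at mid-clay by the 2:1 spreading method:
Δσ = qB/(B+z) = 210×3.9/(3.9+3.25) = 114.55 kPa
Final effective stress: σ'_f = 34.637 + 114.55 = 149.19 kPa.
σ'_f = 149.19 > σ'_p = 98.6 kPa, so the stress path crosses the preconsolidation pressure — recompression up to σ'_p, then virgin compression beyond:
S_c = H/(1+e₀)·[C_r·log₁₀(σ'_p/σ'_0) + C_c·log₁₀(σ'_f/σ'_p)]
    = 3.3/1.83 × [0.084×log₁₀(98.6/34.637) + 0.41×log₁₀(149.19/98.6)]
    = 1.8033 × [0.038164 + 0.073744] = 0.2018 m

S_c ≈ 202 mm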